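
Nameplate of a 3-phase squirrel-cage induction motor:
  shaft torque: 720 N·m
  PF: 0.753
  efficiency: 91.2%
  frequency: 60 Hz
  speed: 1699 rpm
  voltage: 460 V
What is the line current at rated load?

ω = 2π×1699/60 = 177.9 rad/s; P_out = τω = 720 × 177.9 = 128088 W
P_in = P_out / η = 128088 / 0.912 = 140447 W
I_L = P_in / (√3·V_L·cosφ) = 140447 / (1.732 × 460 × 0.753) = 234 A

234 A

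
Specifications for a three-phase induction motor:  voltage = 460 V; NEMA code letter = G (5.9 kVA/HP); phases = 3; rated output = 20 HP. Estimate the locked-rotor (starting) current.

148 A

S_LR = 5.9 × 20 = 118 kVA
I_LR = S_LR/(√3·V_L) = 118000/(1.732×460) = 148 A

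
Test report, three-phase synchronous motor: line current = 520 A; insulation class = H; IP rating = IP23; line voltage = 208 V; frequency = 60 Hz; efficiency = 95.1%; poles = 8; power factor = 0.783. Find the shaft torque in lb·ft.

P_in = √3·V·I·cosφ = 1.732 × 208 × 520 × 0.783 = 146682 W
P_out = η·P_in = 0.951 × 146682 = 139495 W
n = n_s = 120×60/8 = 900 rpm (synchronous)
ω = 2π×900/60 = 94.25 rad/s
τ = P_out/ω = 139495/94.25 = 1480 N·m
In lb·ft: 1480/1.356 = 1090 lb·ft

1090 lb·ft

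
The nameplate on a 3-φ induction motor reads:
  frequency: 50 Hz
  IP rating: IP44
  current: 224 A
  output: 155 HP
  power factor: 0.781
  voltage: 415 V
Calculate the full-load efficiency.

92.0 %

P_out = 155 × 746 = 115630 W
P_in = √3·V_L·I_L·cosφ = 1.732 × 415 × 224 × 0.781 = 125746 W
η = P_out / P_in = 115630 / 125746 = 0.920 = 92.0%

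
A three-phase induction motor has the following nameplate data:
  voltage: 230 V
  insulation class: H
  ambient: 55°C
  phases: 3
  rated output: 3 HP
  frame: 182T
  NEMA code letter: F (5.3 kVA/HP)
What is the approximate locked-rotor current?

39.9 A

S_LR = 5.3 × 3 = 15.9 kVA
I_LR = S_LR/(√3·V_L) = 15900/(1.732×230) = 39.9 A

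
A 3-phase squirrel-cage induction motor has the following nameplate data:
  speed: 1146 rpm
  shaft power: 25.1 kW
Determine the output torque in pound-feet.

154 lb·ft

ω = 2π × 1146/60 = 120 rad/s
τ = P/ω = 25100/120 = 209.2 N·m
In lb·ft: 209.2/1.356 = 154 lb·ft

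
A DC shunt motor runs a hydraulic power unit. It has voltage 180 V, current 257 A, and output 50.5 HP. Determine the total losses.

P_in = V·I = 180×257 = 46260 W
P_out = 50.5×746 = 37673 W
Losses = P_in − P_out = 46260 − 37673 = 8587 W

8590 W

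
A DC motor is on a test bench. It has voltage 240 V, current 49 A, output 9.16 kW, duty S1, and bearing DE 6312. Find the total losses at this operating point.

2.6 kW

P_in = V·I = 240×49 = 11760 W
P_out = 9160 W
Losses = P_in − P_out = 11760 − 9160 = 2600 W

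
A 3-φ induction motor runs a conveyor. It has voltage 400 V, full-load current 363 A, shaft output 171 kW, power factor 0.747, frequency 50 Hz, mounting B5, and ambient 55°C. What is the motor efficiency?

P_out = 171 kW = 171000 W
P_in = √3·V_L·I_L·cosφ = 1.732 × 400 × 363 × 0.747 = 187860 W
η = P_out / P_in = 171000 / 187860 = 0.910 = 91.0%

91.0 %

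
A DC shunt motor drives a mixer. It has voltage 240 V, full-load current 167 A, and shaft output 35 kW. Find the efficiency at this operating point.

87.3 %

P_out = 35 kW = 35000 W
P_in = V·I = 240 × 167 = 40080 W
η = P_out / P_in = 35000 / 40080 = 0.873 = 87.3%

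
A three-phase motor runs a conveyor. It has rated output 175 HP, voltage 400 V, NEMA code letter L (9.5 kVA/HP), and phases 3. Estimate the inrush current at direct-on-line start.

S_LR = 9.5 × 175 = 1662.5 kVA
I_LR = S_LR/(√3·V_L) = 1662500/(1.732×400) = 2400 A

2400 A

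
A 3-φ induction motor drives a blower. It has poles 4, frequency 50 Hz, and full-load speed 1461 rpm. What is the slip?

n_s = 120f/p = 120×50/4 = 1500 rpm
s = (n_s − n)/n_s = (1500 − 1461)/1500 = 0.0260

2.6 %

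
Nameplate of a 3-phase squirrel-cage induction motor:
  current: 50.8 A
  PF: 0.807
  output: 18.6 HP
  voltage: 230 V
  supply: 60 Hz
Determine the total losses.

2.46 kW

P_in = √3·V·I·cosφ = 1.732×230×50.8×0.807 = 16331 W
P_out = 18.6×746 = 13876 W
Losses = P_in − P_out = 16331 − 13876 = 2455 W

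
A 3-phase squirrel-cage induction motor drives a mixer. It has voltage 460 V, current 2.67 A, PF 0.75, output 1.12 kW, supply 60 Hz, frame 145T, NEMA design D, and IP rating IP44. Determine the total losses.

475 W

P_in = √3·V·I·cosφ = 1.732×460×2.67×0.75 = 1595 W
P_out = 1120 W
Losses = P_in − P_out = 1595 − 1120 = 475 W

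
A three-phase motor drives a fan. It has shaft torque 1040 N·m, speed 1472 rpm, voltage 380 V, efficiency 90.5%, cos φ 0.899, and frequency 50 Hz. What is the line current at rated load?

299 A

ω = 2π×1472/60 = 154.1 rad/s; P_out = τω = 1040 × 154.1 = 160264 W
P_in = P_out / η = 160264 / 0.905 = 177087 W
I_L = P_in / (√3·V_L·cosφ) = 177087 / (1.732 × 380 × 0.899) = 299 A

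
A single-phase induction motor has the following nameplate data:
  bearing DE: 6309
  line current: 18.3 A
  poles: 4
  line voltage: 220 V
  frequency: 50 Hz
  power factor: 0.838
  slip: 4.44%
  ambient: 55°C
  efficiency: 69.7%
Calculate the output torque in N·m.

P_in = V·I·cosφ = 220 × 18.3 × 0.838 = 3374 W
P_out = η·P_in = 0.697 × 3374 = 2352 W
n_s = 120×50/4 = 1500 rpm; n = 1500×(1−0.0444) = 1433 rpm
ω = 2π×1433/60 = 150.1 rad/s
τ = P_out/ω = 2352/150.1 = 15.7 N·m

15.7 N·m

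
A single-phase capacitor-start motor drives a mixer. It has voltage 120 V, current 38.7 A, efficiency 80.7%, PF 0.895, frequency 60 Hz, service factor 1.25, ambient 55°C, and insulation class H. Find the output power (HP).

4.5 HP

P_in = V·I·cosφ = 120 × 38.7 × 0.895 = 4156 W
P_out = η·P_in = 0.807 × 4156 = 3354 W
= 3354/746 = 4.5 HP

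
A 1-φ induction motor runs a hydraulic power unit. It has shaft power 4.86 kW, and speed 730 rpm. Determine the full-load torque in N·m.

ω = 2π × 730/60 = 76.45 rad/s
τ = P/ω = 4860/76.45 = 63.6 N·m

63.6 N·m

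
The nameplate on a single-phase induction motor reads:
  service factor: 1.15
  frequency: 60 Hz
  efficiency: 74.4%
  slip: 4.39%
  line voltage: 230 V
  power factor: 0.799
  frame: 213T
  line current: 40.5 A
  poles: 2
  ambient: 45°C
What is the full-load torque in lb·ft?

P_in = V·I·cosφ = 230 × 40.5 × 0.799 = 7443 W
P_out = η·P_in = 0.744 × 7443 = 5538 W
n_s = 120×60/2 = 3600 rpm; n = 3600×(1−0.0439) = 3442 rpm
ω = 2π×3442/60 = 360.4 rad/s
τ = P_out/ω = 5538/360.4 = 15.37 N·m
In lb·ft: 15.37/1.356 = 11.3 lb·ft

11.3 lb·ft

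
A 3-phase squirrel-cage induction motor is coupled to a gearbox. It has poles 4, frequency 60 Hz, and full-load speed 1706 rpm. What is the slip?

n_s = 120f/p = 120×60/4 = 1800 rpm
s = (n_s − n)/n_s = (1800 − 1706)/1800 = 0.0522

5.2 %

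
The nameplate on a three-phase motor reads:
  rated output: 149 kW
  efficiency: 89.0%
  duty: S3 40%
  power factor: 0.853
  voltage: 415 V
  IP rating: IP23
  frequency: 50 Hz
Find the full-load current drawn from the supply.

P_out = 149 kW = 149000 W
P_in = P_out / η = 149000 / 0.890 = 167416 W
I_L = P_in / (√3·V_L·cosφ) = 167416 / (1.732 × 415 × 0.853) = 273 A

273 A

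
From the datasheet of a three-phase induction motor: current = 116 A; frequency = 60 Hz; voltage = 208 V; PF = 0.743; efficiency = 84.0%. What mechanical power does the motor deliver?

26.1 kW

P_in = √3·V·I·cosφ = 1.732 × 208 × 116 × 0.743 = 31050 W
P_out = η·P_in = 0.84 × 31050 = 26082 W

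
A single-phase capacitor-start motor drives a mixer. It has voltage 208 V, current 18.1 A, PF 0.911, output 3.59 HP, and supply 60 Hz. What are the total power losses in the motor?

P_in = V·I·cosφ = 208×18.1×0.911 = 3430 W
P_out = 3.59×746 = 2678 W
Losses = P_in − P_out = 3430 − 2678 = 752 W

752 W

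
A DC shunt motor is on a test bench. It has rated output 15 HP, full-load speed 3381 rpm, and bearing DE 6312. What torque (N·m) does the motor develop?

P_out = 15 × 746 = 11190 W
ω = 2π × 3381/60 = 354.1 rad/s
τ = P_out/ω = 11190/354.1 = 31.6 N·m

31.6 N·m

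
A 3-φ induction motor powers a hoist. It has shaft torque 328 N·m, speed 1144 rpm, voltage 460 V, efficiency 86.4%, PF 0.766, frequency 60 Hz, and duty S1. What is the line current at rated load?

74.5 A

ω = 2π×1144/60 = 119.8 rad/s; P_out = τω = 328 × 119.8 = 39294 W
P_in = P_out / η = 39294 / 0.864 = 45479 W
I_L = P_in / (√3·V_L·cosφ) = 45479 / (1.732 × 460 × 0.766) = 74.5 A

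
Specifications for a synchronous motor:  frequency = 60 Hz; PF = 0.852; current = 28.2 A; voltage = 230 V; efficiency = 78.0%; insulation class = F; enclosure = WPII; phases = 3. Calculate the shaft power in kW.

7.47 kW

P_in = √3·V·I·cosφ = 1.732 × 230 × 28.2 × 0.852 = 9571 W
P_out = η·P_in = 0.78 × 9571 = 7465 W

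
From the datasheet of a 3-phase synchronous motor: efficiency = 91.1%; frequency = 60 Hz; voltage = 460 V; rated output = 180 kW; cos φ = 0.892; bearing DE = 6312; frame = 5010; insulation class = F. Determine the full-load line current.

278 A

P_out = 180 kW = 180000 W
P_in = P_out / η = 180000 / 0.911 = 197585 W
I_L = P_in / (√3·V_L·cosφ) = 197585 / (1.732 × 460 × 0.892) = 278 A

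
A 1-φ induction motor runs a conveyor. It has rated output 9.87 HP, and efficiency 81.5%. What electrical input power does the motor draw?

P_out = 9.87 × 746 = 7363 W
P_in = P_out/η = 7363/0.815 = 9034 W = 9.03 kW

9.03 kW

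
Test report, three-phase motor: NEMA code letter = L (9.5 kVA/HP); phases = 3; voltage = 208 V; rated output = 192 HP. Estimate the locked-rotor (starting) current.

5060 A

S_LR = 9.5 × 192 = 1824 kVA
I_LR = S_LR/(√3·V_L) = 1824000/(1.732×208) = 5060 A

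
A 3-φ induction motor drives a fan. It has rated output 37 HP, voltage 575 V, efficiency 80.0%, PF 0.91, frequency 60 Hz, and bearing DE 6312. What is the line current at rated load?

P_out = 37 × 746 = 27602 W
P_in = P_out / η = 27602 / 0.800 = 34503 W
I_L = P_in / (√3·V_L·cosφ) = 34503 / (1.732 × 575 × 0.91) = 38.1 A

38.1 A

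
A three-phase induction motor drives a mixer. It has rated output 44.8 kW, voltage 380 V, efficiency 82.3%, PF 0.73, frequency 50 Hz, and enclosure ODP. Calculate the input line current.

113 A

P_out = 44.8 kW = 44800 W
P_in = P_out / η = 44800 / 0.823 = 54435 W
I_L = P_in / (√3·V_L·cosφ) = 54435 / (1.732 × 380 × 0.73) = 113 A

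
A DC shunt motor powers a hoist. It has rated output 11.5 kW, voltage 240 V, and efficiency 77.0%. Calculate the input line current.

62.2 A

P_out = 11.5 kW = 11500 W
P_in = P_out / η = 11500 / 0.770 = 14935 W
I = P_in / V = 14935 / 240 = 62.2 A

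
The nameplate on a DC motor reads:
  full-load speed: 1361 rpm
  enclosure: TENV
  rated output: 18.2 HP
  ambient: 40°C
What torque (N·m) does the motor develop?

P_out = 18.2 × 746 = 13577 W
ω = 2π × 1361/60 = 142.5 rad/s
τ = P_out/ω = 13577/142.5 = 95.3 N·m

95.3 N·m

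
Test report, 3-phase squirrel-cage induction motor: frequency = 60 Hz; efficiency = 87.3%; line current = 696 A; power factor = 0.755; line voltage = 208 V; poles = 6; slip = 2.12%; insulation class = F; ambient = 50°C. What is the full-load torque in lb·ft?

991 lb·ft

P_in = √3·V·I·cosφ = 1.732 × 208 × 696 × 0.755 = 189307 W
P_out = η·P_in = 0.873 × 189307 = 165265 W
n_s = 120×60/6 = 1200 rpm; n = 1200×(1−0.0212) = 1175 rpm
ω = 2π×1175/60 = 123 rad/s
τ = P_out/ω = 165265/123 = 1344 N·m
In lb·ft: 1344/1.356 = 991 lb·ft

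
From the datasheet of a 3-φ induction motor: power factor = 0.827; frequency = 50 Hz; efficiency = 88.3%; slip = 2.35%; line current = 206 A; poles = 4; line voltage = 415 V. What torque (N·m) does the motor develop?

P_in = √3·V·I·cosφ = 1.732 × 415 × 206 × 0.827 = 122453 W
P_out = η·P_in = 0.883 × 122453 = 108126 W
n_s = 120×50/4 = 1500 rpm; n = 1500×(1−0.0235) = 1465 rpm
ω = 2π×1465/60 = 153.4 rad/s
τ = P_out/ω = 108126/153.4 = 705 N·m

705 N·m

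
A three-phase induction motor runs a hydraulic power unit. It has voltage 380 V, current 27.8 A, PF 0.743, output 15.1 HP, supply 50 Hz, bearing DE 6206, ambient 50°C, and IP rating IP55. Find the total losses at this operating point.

2330 W

P_in = √3·V·I·cosφ = 1.732×380×27.8×0.743 = 13595 W
P_out = 15.1×746 = 11265 W
Losses = P_in − P_out = 13595 − 11265 = 2330 W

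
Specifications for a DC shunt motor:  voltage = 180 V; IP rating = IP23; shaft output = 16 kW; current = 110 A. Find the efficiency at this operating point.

P_out = 16 kW = 16000 W
P_in = V·I = 180 × 110 = 19800 W
η = P_out / P_in = 16000 / 19800 = 0.808 = 80.8%

80.8 %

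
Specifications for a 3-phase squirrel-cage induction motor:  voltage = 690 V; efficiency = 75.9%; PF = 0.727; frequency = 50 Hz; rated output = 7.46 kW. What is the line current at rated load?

P_out = 7.46 kW = 7460 W
P_in = P_out / η = 7460 / 0.759 = 9829 W
I_L = P_in / (√3·V_L·cosφ) = 9829 / (1.732 × 690 × 0.727) = 11.3 A

11.3 A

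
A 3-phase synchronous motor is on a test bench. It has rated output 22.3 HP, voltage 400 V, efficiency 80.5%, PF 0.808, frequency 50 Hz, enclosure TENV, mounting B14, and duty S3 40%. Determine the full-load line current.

P_out = 22.3 × 746 = 16636 W
P_in = P_out / η = 16636 / 0.805 = 20666 W
I_L = P_in / (√3·V_L·cosφ) = 20666 / (1.732 × 400 × 0.808) = 36.9 A

36.9 A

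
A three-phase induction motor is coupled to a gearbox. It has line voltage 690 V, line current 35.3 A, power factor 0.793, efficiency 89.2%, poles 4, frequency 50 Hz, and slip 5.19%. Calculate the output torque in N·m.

200 N·m

P_in = √3·V·I·cosφ = 1.732 × 690 × 35.3 × 0.793 = 33454 W
P_out = η·P_in = 0.892 × 33454 = 29841 W
n_s = 120×50/4 = 1500 rpm; n = 1500×(1−0.0519) = 1422 rpm
ω = 2π×1422/60 = 148.9 rad/s
τ = P_out/ω = 29841/148.9 = 200 N·m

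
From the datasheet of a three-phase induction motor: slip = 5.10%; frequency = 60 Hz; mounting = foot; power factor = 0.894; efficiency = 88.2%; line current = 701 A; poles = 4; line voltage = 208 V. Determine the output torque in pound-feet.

P_in = √3·V·I·cosφ = 1.732 × 208 × 701 × 0.894 = 225770 W
P_out = η·P_in = 0.882 × 225770 = 199129 W
n_s = 120×60/4 = 1800 rpm; n = 1800×(1−0.051) = 1708 rpm
ω = 2π×1708/60 = 178.9 rad/s
τ = P_out/ω = 199129/178.9 = 1113 N·m
In lb·ft: 1113/1.356 = 821 lb·ft

821 lb·ft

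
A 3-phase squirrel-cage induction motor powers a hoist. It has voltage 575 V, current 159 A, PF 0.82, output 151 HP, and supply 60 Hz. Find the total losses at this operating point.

P_in = √3·V·I·cosφ = 1.732×575×159×0.82 = 129845 W
P_out = 151×746 = 112646 W
Losses = P_in − P_out = 129845 − 112646 = 17199 W

17.2 kW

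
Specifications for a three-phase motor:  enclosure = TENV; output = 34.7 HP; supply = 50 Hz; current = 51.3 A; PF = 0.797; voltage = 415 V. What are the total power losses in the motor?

3500 W

P_in = √3·V·I·cosφ = 1.732×415×51.3×0.797 = 29388 W
P_out = 34.7×746 = 25886 W
Losses = P_in − P_out = 29388 − 25886 = 3502 W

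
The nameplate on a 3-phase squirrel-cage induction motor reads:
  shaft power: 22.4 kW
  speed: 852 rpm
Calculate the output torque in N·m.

251 N·m

ω = 2π × 852/60 = 89.22 rad/s
τ = P/ω = 22400/89.22 = 251 N·m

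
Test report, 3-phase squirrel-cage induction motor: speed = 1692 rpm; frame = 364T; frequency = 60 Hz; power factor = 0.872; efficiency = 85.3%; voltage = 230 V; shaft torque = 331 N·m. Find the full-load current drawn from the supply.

ω = 2π×1692/60 = 177.2 rad/s; P_out = τω = 331 × 177.2 = 58653 W
P_in = P_out / η = 58653 / 0.853 = 68761 W
I_L = P_in / (√3·V_L·cosφ) = 68761 / (1.732 × 230 × 0.872) = 198 A

198 A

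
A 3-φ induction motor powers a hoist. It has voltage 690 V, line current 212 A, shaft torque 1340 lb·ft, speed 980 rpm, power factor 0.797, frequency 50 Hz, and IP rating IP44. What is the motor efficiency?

92.3 %

τ = 1340 lb·ft × 1.356 = 1817 N·m
ω = 2π × 980/60 = 102.6 rad/s; P_out = τω = 1817 × 102.6 = 186424 W
P_in = √3·V_L·I_L·cosφ = 1.732 × 690 × 212 × 0.797 = 201925 W
η = P_out / P_in = 186424 / 201925 = 0.923 = 92.3%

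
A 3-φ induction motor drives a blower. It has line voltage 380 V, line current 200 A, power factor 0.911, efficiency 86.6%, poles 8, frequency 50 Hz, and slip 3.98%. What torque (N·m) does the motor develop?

P_in = √3·V·I·cosφ = 1.732 × 380 × 200 × 0.911 = 119917 W
P_out = η·P_in = 0.866 × 119917 = 103848 W
n_s = 120×50/8 = 750 rpm; n = 750×(1−0.0398) = 720 rpm
ω = 2π×720/60 = 75.4 rad/s
τ = P_out/ω = 103848/75.4 = 1380 N·m

1380 N·m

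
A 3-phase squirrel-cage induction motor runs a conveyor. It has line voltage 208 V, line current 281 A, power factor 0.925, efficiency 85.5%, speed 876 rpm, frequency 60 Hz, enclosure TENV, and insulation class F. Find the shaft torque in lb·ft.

P_in = √3·V·I·cosφ = 1.732 × 208 × 281 × 0.925 = 93640 W
P_out = η·P_in = 0.855 × 93640 = 80062 W
n = 876 rpm
ω = 2π×876/60 = 91.73 rad/s
τ = P_out/ω = 80062/91.73 = 872.8 N·m
In lb·ft: 872.8/1.356 = 644 lb·ft

644 lb·ft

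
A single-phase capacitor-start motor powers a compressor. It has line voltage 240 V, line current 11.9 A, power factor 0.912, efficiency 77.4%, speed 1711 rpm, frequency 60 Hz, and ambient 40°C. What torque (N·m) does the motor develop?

P_in = V·I·cosφ = 240 × 11.9 × 0.912 = 2605 W
P_out = η·P_in = 0.774 × 2605 = 2016 W
n = 1711 rpm
ω = 2π×1711/60 = 179.2 rad/s
τ = P_out/ω = 2016/179.2 = 11.3 N·m

11.3 N·m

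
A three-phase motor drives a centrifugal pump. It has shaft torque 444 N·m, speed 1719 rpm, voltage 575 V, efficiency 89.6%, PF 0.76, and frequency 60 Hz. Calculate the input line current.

118 A

ω = 2π×1719/60 = 180 rad/s; P_out = τω = 444 × 180 = 79920 W
P_in = P_out / η = 79920 / 0.896 = 89196 W
I_L = P_in / (√3·V_L·cosφ) = 89196 / (1.732 × 575 × 0.76) = 118 A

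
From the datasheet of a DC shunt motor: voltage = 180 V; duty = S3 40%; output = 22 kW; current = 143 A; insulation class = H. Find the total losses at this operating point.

P_in = V·I = 180×143 = 25740 W
P_out = 22000 W
Losses = P_in − P_out = 25740 − 22000 = 3740 W

3740 W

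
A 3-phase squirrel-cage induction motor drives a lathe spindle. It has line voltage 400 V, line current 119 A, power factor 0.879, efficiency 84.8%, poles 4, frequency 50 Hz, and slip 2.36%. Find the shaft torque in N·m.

P_in = √3·V·I·cosφ = 1.732 × 400 × 119 × 0.879 = 72468 W
P_out = η·P_in = 0.848 × 72468 = 61453 W
n_s = 120×50/4 = 1500 rpm; n = 1500×(1−0.0236) = 1465 rpm
ω = 2π×1465/60 = 153.4 rad/s
τ = P_out/ω = 61453/153.4 = 401 N·m

401 N·m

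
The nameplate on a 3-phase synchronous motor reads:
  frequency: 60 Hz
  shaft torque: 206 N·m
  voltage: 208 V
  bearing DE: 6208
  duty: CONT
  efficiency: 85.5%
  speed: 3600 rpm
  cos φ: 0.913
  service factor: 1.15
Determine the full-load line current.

276 A

ω = 2π×3600/60 = 377 rad/s; P_out = τω = 206 × 377 = 77662 W
P_in = P_out / η = 77662 / 0.855 = 90833 W
I_L = P_in / (√3·V_L·cosφ) = 90833 / (1.732 × 208 × 0.913) = 276 A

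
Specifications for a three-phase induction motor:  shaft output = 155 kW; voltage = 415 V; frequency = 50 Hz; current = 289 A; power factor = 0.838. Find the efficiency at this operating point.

89.0 %

P_out = 155 kW = 155000 W
P_in = √3·V_L·I_L·cosφ = 1.732 × 415 × 289 × 0.838 = 174076 W
η = P_out / P_in = 155000 / 174076 = 0.890 = 89.0%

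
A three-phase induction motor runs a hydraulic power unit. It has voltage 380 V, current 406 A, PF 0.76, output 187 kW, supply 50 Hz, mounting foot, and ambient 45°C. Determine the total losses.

16.1 kW

P_in = √3·V·I·cosφ = 1.732×380×406×0.76 = 203082 W
P_out = 187000 W
Losses = P_in − P_out = 203082 − 187000 = 16082 W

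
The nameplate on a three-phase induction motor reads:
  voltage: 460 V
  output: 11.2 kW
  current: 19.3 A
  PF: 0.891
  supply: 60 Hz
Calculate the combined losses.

P_in = √3·V·I·cosφ = 1.732×460×19.3×0.891 = 13701 W
P_out = 11200 W
Losses = P_in − P_out = 13701 − 11200 = 2501 W

2.5 kW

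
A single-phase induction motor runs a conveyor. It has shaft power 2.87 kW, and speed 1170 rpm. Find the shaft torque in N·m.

23.4 N·m

ω = 2π × 1170/60 = 122.5 rad/s
τ = P/ω = 2870/122.5 = 23.4 N·m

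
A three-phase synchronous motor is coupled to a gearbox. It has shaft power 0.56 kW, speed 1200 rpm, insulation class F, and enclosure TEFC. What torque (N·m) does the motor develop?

ω = 2π × 1200/60 = 125.7 rad/s
τ = P/ω = 560/125.7 = 4.46 N·m

4.46 N·m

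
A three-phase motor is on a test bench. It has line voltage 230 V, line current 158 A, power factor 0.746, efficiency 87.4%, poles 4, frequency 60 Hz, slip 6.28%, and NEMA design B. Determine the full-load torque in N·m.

232 N·m

P_in = √3·V·I·cosφ = 1.732 × 230 × 158 × 0.746 = 46954 W
P_out = η·P_in = 0.874 × 46954 = 41038 W
n_s = 120×60/4 = 1800 rpm; n = 1800×(1−0.0628) = 1687 rpm
ω = 2π×1687/60 = 176.7 rad/s
τ = P_out/ω = 41038/176.7 = 232 N·m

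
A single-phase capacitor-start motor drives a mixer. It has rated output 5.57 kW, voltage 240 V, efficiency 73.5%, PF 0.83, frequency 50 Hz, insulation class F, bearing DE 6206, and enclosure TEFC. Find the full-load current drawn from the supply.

P_out = 5.57 kW = 5570 W
P_in = P_out / η = 5570 / 0.735 = 7578 W
I = P_in / (V·cosφ) = 7578 / (240 × 0.83) = 38 A

38 A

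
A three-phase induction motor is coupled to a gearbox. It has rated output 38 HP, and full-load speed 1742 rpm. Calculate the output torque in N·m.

P_out = 38 × 746 = 28348 W
ω = 2π × 1742/60 = 182.4 rad/s
τ = P_out/ω = 28348/182.4 = 155 N·m

155 N·m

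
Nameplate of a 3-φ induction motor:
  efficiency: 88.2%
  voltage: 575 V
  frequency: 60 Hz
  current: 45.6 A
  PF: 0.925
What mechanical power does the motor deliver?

P_in = √3·V·I·cosφ = 1.732 × 575 × 45.6 × 0.925 = 42007 W
P_out = η·P_in = 0.882 × 42007 = 37050 W

37.1 kW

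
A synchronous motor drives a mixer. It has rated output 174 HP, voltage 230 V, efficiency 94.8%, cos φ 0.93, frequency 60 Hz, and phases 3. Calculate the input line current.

370 A

P_out = 174 × 746 = 129804 W
P_in = P_out / η = 129804 / 0.948 = 136924 W
I_L = P_in / (√3·V_L·cosφ) = 136924 / (1.732 × 230 × 0.93) = 370 A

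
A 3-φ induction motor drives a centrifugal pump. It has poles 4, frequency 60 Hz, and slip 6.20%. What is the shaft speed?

n_s = 120f/p = 120×60/4 = 1800 rpm
n = n_s(1 − s) = 1800 × (1 − 0.062) = 1688 rpm

1688 rpm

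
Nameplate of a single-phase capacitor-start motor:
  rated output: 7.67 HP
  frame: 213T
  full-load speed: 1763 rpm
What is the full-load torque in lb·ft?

P_out = 7.67 × 746 = 5722 W
ω = 2π × 1763/60 = 184.6 rad/s
τ = P_out/ω = 5722/184.6 = 31 N·m
In lb·ft: 31/1.356 = 22.9 lb·ft

22.9 lb·ft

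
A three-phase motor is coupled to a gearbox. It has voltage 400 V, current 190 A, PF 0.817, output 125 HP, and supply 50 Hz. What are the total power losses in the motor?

14300 W

P_in = √3·V·I·cosφ = 1.732×400×190×0.817 = 107543 W
P_out = 125×746 = 93250 W
Losses = P_in − P_out = 107543 − 93250 = 14293 W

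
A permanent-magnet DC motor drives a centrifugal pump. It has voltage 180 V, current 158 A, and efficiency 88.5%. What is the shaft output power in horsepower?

P_in = V·I = 180 × 158 = 28440 W
P_out = η·P_in = 0.885 × 28440 = 25169 W
= 25169/746 = 33.7 HP

33.7 HP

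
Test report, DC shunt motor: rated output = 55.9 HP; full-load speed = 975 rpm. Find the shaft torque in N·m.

P_out = 55.9 × 746 = 41701 W
ω = 2π × 975/60 = 102.1 rad/s
τ = P_out/ω = 41701/102.1 = 408 N·m

408 N·m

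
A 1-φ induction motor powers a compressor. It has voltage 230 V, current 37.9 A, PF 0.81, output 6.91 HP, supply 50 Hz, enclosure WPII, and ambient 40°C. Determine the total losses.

P_in = V·I·cosφ = 230×37.9×0.81 = 7061 W
P_out = 6.91×746 = 5155 W
Losses = P_in − P_out = 7061 − 5155 = 1906 W

1.91 kW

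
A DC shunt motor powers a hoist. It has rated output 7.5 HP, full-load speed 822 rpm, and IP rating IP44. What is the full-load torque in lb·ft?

P_out = 7.5 × 746 = 5595 W
ω = 2π × 822/60 = 86.08 rad/s
τ = P_out/ω = 5595/86.08 = 65 N·m
In lb·ft: 65/1.356 = 47.9 lb·ft

47.9 lb·ft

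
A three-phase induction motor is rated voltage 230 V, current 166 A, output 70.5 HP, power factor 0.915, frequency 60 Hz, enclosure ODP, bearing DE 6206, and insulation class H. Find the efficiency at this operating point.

86.9 %

P_out = 70.5 × 746 = 52593 W
P_in = √3·V_L·I_L·cosφ = 1.732 × 230 × 166 × 0.915 = 60507 W
η = P_out / P_in = 52593 / 60507 = 0.869 = 86.9%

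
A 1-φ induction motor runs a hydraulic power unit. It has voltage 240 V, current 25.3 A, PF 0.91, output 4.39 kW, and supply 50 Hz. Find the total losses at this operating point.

1.14 kW

P_in = V·I·cosφ = 240×25.3×0.91 = 5526 W
P_out = 4390 W
Losses = P_in − P_out = 5526 − 4390 = 1136 W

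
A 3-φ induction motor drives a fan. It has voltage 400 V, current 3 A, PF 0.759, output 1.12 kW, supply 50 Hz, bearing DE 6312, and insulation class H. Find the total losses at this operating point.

458 W

P_in = √3·V·I·cosφ = 1.732×400×3×0.759 = 1578 W
P_out = 1120 W
Losses = P_in − P_out = 1578 − 1120 = 458 W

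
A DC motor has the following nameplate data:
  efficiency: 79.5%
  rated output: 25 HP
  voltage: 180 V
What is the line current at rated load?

130 A

P_out = 25 × 746 = 18650 W
P_in = P_out / η = 18650 / 0.795 = 23459 W
I = P_in / V = 23459 / 180 = 130 A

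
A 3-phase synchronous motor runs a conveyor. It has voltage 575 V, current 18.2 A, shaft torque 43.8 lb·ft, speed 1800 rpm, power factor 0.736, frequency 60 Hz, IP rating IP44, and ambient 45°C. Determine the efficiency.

83.9 %

τ = 43.8 lb·ft × 1.356 = 59.39 N·m
ω = 2π × 1800/60 = 188.5 rad/s; P_out = τω = 59.39 × 188.5 = 11195 W
P_in = √3·V_L·I_L·cosφ = 1.732 × 575 × 18.2 × 0.736 = 13340 W
η = P_out / P_in = 11195 / 13340 = 0.839 = 83.9%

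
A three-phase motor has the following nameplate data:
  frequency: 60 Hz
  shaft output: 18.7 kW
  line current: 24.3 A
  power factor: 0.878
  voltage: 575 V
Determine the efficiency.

88.0 %

P_out = 18.7 kW = 18700 W
P_in = √3·V_L·I_L·cosφ = 1.732 × 575 × 24.3 × 0.878 = 21248 W
η = P_out / P_in = 18700 / 21248 = 0.880 = 88.0%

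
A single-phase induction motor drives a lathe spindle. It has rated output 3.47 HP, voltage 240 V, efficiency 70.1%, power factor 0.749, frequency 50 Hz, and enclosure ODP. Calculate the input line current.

P_out = 3.47 × 746 = 2589 W
P_in = P_out / η = 2589 / 0.701 = 3693 W
I = P_in / (V·cosφ) = 3693 / (240 × 0.749) = 20.5 A

20.5 A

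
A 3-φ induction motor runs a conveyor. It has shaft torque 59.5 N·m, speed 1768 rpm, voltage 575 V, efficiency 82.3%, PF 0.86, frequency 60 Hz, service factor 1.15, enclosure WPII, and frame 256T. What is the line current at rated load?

ω = 2π×1768/60 = 185.1 rad/s; P_out = τω = 59.5 × 185.1 = 11013 W
P_in = P_out / η = 11013 / 0.823 = 13382 W
I_L = P_in / (√3·V_L·cosφ) = 13382 / (1.732 × 575 × 0.86) = 15.6 A

15.6 A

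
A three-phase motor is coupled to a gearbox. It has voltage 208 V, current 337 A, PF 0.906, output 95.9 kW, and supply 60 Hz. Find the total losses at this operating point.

P_in = √3·V·I·cosφ = 1.732×208×337×0.906 = 109994 W
P_out = 95900 W
Losses = P_in − P_out = 109994 − 95900 = 14094 W

14100 W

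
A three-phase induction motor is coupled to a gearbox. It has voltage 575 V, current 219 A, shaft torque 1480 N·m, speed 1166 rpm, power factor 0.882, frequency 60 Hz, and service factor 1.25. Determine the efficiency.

ω = 2π × 1166/60 = 122.1 rad/s; P_out = τω = 1480 × 122.1 = 180708 W
P_in = √3·V_L·I_L·cosφ = 1.732 × 575 × 219 × 0.882 = 192366 W
η = P_out / P_in = 180708 / 192366 = 0.939 = 93.9%

93.9 %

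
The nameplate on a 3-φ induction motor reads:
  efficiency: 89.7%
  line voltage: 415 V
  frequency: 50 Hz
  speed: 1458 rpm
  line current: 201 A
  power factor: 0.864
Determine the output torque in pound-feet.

541 lb·ft

P_in = √3·V·I·cosφ = 1.732 × 415 × 201 × 0.864 = 124826 W
P_out = η·P_in = 0.897 × 124826 = 111969 W
n = 1458 rpm
ω = 2π×1458/60 = 152.7 rad/s
τ = P_out/ω = 111969/152.7 = 733.3 N·m
In lb·ft: 733.3/1.356 = 541 lb·ft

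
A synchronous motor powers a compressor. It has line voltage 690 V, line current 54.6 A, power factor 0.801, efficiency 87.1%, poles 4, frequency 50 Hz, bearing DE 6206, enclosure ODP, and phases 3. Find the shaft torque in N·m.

P_in = √3·V·I·cosφ = 1.732 × 690 × 54.6 × 0.801 = 52266 W
P_out = η·P_in = 0.871 × 52266 = 45524 W
n = n_s = 120×50/4 = 1500 rpm (synchronous)
ω = 2π×1500/60 = 157.1 rad/s
τ = P_out/ω = 45524/157.1 = 290 N·m

290 N·m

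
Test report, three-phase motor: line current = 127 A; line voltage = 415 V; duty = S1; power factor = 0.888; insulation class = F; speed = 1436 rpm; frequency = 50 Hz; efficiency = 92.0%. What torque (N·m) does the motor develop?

P_in = √3·V·I·cosφ = 1.732 × 415 × 127 × 0.888 = 81061 W
P_out = η·P_in = 0.92 × 81061 = 74576 W
n = 1436 rpm
ω = 2π×1436/60 = 150.4 rad/s
τ = P_out/ω = 74576/150.4 = 496 N·m

496 N·m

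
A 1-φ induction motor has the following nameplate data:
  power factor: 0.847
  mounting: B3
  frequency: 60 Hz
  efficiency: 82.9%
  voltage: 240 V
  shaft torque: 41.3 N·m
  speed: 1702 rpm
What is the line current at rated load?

43.7 A

ω = 2π×1702/60 = 178.2 rad/s; P_out = τω = 41.3 × 178.2 = 7360 W
P_in = P_out / η = 7360 / 0.829 = 8878 W
I = P_in / (V·cosφ) = 8878 / (240 × 0.847) = 43.7 A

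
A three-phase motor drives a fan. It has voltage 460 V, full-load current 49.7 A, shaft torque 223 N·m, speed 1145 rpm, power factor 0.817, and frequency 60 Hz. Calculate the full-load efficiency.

ω = 2π × 1145/60 = 119.9 rad/s; P_out = τω = 223 × 119.9 = 26738 W
P_in = √3·V_L·I_L·cosφ = 1.732 × 460 × 49.7 × 0.817 = 32351 W
η = P_out / P_in = 26738 / 32351 = 0.826 = 82.6%

82.6 %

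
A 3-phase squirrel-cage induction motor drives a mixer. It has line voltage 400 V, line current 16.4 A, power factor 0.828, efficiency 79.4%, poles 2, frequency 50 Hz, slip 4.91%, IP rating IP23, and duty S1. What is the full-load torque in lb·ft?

P_in = √3·V·I·cosφ = 1.732 × 400 × 16.4 × 0.828 = 9408 W
P_out = η·P_in = 0.794 × 9408 = 7470 W
n_s = 120×50/2 = 3000 rpm; n = 3000×(1−0.0491) = 2853 rpm
ω = 2π×2853/60 = 298.8 rad/s
τ = P_out/ω = 7470/298.8 = 25 N·m
In lb·ft: 25/1.356 = 18.4 lb·ft

18.4 lb·ft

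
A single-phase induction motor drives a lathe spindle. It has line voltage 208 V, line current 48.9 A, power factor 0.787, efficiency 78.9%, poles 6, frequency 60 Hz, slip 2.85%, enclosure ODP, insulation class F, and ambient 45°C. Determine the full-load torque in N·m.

P_in = V·I·cosφ = 208 × 48.9 × 0.787 = 8005 W
P_out = η·P_in = 0.789 × 8005 = 6316 W
n_s = 120×60/6 = 1200 rpm; n = 1200×(1−0.0285) = 1166 rpm
ω = 2π×1166/60 = 122.1 rad/s
τ = P_out/ω = 6316/122.1 = 51.7 N·m

51.7 N·m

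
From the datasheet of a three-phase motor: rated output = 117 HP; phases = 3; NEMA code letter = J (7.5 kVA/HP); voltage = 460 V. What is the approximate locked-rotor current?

S_LR = 7.5 × 117 = 877.5 kVA
I_LR = S_LR/(√3·V_L) = 877500/(1.732×460) = 1100 A

1100 A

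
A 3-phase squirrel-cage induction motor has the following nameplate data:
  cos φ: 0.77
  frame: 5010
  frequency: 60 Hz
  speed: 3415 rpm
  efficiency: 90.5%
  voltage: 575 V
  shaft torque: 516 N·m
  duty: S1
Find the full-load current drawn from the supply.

266 A

ω = 2π×3415/60 = 357.6 rad/s; P_out = τω = 516 × 357.6 = 184522 W
P_in = P_out / η = 184522 / 0.905 = 203892 W
I_L = P_in / (√3·V_L·cosφ) = 203892 / (1.732 × 575 × 0.77) = 266 A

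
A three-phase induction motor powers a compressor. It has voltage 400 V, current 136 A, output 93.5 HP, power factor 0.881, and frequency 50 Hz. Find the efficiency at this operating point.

P_out = 93.5 × 746 = 69751 W
P_in = √3·V_L·I_L·cosφ = 1.732 × 400 × 136 × 0.881 = 83009 W
η = P_out / P_in = 69751 / 83009 = 0.840 = 84.0%

84.0 %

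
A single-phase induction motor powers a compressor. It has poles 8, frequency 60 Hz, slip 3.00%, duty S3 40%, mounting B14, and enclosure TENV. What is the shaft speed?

n_s = 120f/p = 120×60/8 = 900 rpm
n = n_s(1 − s) = 900 × (1 − 0.03) = 873 rpm

873 rpm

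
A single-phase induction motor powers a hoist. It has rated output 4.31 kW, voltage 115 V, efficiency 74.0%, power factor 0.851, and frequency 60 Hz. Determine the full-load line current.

59.5 A

P_out = 4.31 kW = 4310 W
P_in = P_out / η = 4310 / 0.740 = 5824 W
I = P_in / (V·cosφ) = 5824 / (115 × 0.851) = 59.5 A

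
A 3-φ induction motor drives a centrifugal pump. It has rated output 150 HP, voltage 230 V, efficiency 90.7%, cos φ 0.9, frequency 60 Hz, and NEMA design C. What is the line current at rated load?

344 A

P_out = 150 × 746 = 111900 W
P_in = P_out / η = 111900 / 0.907 = 123374 W
I_L = P_in / (√3·V_L·cosφ) = 123374 / (1.732 × 230 × 0.9) = 344 A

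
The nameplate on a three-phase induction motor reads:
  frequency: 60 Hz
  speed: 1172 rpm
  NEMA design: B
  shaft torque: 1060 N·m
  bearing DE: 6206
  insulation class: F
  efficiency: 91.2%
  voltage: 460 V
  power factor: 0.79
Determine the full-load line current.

227 A

ω = 2π×1172/60 = 122.7 rad/s; P_out = τω = 1060 × 122.7 = 130062 W
P_in = P_out / η = 130062 / 0.912 = 142612 W
I_L = P_in / (√3·V_L·cosφ) = 142612 / (1.732 × 460 × 0.79) = 227 A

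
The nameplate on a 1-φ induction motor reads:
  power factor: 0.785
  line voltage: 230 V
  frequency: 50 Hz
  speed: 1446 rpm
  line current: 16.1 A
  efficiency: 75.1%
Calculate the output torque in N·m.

14.4 N·m

P_in = V·I·cosφ = 230 × 16.1 × 0.785 = 2907 W
P_out = η·P_in = 0.751 × 2907 = 2183 W
n = 1446 rpm
ω = 2π×1446/60 = 151.4 rad/s
τ = P_out/ω = 2183/151.4 = 14.4 N·m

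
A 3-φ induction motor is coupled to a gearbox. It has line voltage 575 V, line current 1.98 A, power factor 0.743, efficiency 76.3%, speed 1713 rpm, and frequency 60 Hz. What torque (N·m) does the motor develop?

6.23 N·m

P_in = √3·V·I·cosφ = 1.732 × 575 × 1.98 × 0.743 = 1465 W
P_out = η·P_in = 0.763 × 1465 = 1118 W
n = 1713 rpm
ω = 2π×1713/60 = 179.4 rad/s
τ = P_out/ω = 1118/179.4 = 6.23 N·m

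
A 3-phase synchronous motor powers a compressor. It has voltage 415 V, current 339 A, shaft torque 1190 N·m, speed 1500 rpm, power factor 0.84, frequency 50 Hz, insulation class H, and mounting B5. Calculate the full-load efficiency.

ω = 2π × 1500/60 = 157.1 rad/s; P_out = τω = 1190 × 157.1 = 186949 W
P_in = √3·V_L·I_L·cosφ = 1.732 × 415 × 339 × 0.84 = 204680 W
η = P_out / P_in = 186949 / 204680 = 0.913 = 91.3%

91.3 %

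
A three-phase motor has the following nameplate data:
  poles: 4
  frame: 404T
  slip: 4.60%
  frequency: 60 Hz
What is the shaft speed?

n_s = 120f/p = 120×60/4 = 1800 rpm
n = n_s(1 − s) = 1800 × (1 − 0.046) = 1717 rpm

1717 rpm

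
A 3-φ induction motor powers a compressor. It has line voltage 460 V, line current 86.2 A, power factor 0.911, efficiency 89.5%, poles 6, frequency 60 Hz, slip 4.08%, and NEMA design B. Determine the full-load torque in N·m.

465 N·m

P_in = √3·V·I·cosφ = 1.732 × 460 × 86.2 × 0.911 = 62565 W
P_out = η·P_in = 0.895 × 62565 = 55996 W
n_s = 120×60/6 = 1200 rpm; n = 1200×(1−0.0408) = 1151 rpm
ω = 2π×1151/60 = 120.5 rad/s
τ = P_out/ω = 55996/120.5 = 465 N·m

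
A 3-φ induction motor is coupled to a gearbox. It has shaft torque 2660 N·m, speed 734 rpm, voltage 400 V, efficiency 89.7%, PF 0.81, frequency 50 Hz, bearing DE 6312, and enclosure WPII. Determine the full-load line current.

ω = 2π×734/60 = 76.86 rad/s; P_out = τω = 2660 × 76.86 = 204448 W
P_in = P_out / η = 204448 / 0.897 = 227924 W
I_L = P_in / (√3·V_L·cosφ) = 227924 / (1.732 × 400 × 0.81) = 406 A

406 A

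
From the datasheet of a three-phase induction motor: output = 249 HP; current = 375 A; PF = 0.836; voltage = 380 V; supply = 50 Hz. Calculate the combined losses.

20600 W

P_in = √3·V·I·cosφ = 1.732×380×375×0.836 = 206333 W
P_out = 249×746 = 185754 W
Losses = P_in − P_out = 206333 − 185754 = 20579 W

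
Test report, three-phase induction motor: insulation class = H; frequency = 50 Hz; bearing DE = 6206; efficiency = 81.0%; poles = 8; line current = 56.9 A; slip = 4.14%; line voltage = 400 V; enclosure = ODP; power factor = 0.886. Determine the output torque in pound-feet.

P_in = √3·V·I·cosφ = 1.732 × 400 × 56.9 × 0.886 = 34926 W
P_out = η·P_in = 0.81 × 34926 = 28290 W
n_s = 120×50/8 = 750 rpm; n = 750×(1−0.0414) = 719 rpm
ω = 2π×719/60 = 75.29 rad/s
τ = P_out/ω = 28290/75.29 = 375.7 N·m
In lb·ft: 375.7/1.356 = 277 lb·ft

277 lb·ft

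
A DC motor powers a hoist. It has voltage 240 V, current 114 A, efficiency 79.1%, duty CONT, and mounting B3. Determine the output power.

21.6 kW

P_in = V·I = 240 × 114 = 27360 W
P_out = η·P_in = 0.791 × 27360 = 21642 W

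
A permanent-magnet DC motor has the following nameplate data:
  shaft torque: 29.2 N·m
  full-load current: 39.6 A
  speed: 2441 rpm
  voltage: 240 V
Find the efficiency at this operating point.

ω = 2π × 2441/60 = 255.6 rad/s; P_out = τω = 29.2 × 255.6 = 7464 W
P_in = V·I = 240 × 39.6 = 9504 W
η = P_out / P_in = 7464 / 9504 = 0.785 = 78.5%

78.5 %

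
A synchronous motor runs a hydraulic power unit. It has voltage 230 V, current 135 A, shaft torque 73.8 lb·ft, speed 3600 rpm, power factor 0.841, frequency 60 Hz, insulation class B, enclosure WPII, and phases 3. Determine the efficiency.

83.4 %

τ = 73.8 lb·ft × 1.356 = 100.1 N·m
ω = 2π × 3600/60 = 377 rad/s; P_out = τω = 100.1 × 377 = 37738 W
P_in = √3·V_L·I_L·cosφ = 1.732 × 230 × 135 × 0.841 = 45228 W
η = P_out / P_in = 37738 / 45228 = 0.834 = 83.4%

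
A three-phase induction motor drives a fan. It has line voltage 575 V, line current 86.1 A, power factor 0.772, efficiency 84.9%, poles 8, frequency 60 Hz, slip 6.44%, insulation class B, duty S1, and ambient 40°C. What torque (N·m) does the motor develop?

637 N·m

P_in = √3·V·I·cosφ = 1.732 × 575 × 86.1 × 0.772 = 66197 W
P_out = η·P_in = 0.849 × 66197 = 56201 W
n_s = 120×60/8 = 900 rpm; n = 900×(1−0.0644) = 842 rpm
ω = 2π×842/60 = 88.17 rad/s
τ = P_out/ω = 56201/88.17 = 637 N·m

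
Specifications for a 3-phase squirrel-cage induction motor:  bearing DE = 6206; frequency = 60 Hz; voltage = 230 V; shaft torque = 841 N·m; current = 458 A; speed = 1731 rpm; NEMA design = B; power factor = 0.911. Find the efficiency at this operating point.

91.7 %

ω = 2π × 1731/60 = 181.3 rad/s; P_out = τω = 841 × 181.3 = 152473 W
P_in = √3·V_L·I_L·cosφ = 1.732 × 230 × 458 × 0.911 = 166211 W
η = P_out / P_in = 152473 / 166211 = 0.917 = 91.7%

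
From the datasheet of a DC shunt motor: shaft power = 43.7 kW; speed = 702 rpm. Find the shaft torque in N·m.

ω = 2π × 702/60 = 73.51 rad/s
τ = P/ω = 43700/73.51 = 594 N·m

594 N·m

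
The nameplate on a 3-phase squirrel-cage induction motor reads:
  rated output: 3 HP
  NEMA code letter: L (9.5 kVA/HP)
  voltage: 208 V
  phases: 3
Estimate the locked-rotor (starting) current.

S_LR = 9.5 × 3 = 28.5 kVA
I_LR = S_LR/(√3·V_L) = 28500/(1.732×208) = 79.1 A

79.1 A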